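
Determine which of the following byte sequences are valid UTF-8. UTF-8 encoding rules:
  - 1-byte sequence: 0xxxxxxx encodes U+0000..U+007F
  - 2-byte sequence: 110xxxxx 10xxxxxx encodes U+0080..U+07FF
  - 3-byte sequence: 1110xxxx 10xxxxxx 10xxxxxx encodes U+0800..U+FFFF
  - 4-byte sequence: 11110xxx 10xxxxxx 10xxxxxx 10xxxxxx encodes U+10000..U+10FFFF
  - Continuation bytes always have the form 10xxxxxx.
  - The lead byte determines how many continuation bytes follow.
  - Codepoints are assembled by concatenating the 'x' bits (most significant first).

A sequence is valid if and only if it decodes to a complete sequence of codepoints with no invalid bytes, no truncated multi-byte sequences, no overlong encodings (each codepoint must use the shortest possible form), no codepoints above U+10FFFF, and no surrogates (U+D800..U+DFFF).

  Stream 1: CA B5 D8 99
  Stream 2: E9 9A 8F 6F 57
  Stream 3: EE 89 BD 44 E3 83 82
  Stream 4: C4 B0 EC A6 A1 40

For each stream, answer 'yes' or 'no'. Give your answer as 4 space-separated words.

Stream 1: decodes cleanly. VALID
Stream 2: decodes cleanly. VALID
Stream 3: decodes cleanly. VALID
Stream 4: decodes cleanly. VALID

Answer: yes yes yes yes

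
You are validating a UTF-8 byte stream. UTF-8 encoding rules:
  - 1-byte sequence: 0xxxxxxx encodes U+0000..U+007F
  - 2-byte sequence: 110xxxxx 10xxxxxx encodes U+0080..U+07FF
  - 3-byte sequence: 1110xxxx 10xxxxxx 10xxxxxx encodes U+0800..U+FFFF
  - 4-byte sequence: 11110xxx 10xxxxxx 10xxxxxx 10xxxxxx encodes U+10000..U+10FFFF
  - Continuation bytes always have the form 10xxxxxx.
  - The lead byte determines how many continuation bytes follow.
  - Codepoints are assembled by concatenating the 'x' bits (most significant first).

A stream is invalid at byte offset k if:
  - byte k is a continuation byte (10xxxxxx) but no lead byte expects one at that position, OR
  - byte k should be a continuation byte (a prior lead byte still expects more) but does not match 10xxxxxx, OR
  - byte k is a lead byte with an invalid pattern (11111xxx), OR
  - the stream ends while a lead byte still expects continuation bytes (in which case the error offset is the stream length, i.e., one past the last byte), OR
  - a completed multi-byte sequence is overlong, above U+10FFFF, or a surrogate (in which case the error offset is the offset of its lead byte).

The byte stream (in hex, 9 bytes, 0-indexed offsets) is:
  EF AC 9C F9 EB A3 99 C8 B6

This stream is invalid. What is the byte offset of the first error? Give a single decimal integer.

Byte[0]=EF: 3-byte lead, need 2 cont bytes. acc=0xF
Byte[1]=AC: continuation. acc=(acc<<6)|0x2C=0x3EC
Byte[2]=9C: continuation. acc=(acc<<6)|0x1C=0xFB1C
Completed: cp=U+FB1C (starts at byte 0)
Byte[3]=F9: INVALID lead byte (not 0xxx/110x/1110/11110)

Answer: 3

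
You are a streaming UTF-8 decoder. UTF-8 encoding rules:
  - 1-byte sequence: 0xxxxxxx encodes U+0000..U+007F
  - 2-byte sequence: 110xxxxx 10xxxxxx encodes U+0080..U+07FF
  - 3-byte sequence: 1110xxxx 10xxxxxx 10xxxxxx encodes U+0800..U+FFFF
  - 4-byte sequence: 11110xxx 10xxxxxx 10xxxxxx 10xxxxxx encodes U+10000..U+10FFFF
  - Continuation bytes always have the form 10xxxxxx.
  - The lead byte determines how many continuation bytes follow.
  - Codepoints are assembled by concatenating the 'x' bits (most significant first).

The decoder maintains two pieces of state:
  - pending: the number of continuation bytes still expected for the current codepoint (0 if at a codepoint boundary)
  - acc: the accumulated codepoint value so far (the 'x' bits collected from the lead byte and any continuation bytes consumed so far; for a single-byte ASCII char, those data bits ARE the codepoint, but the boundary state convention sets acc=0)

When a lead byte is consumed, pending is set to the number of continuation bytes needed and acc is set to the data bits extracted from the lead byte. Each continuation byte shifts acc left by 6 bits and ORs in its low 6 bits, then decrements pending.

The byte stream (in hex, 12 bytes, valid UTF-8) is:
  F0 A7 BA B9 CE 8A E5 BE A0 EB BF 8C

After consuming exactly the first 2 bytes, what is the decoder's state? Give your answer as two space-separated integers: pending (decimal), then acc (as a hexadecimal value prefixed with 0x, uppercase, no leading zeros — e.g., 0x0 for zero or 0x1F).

Answer: 2 0x27

Derivation:
Byte[0]=F0: 4-byte lead. pending=3, acc=0x0
Byte[1]=A7: continuation. acc=(acc<<6)|0x27=0x27, pending=2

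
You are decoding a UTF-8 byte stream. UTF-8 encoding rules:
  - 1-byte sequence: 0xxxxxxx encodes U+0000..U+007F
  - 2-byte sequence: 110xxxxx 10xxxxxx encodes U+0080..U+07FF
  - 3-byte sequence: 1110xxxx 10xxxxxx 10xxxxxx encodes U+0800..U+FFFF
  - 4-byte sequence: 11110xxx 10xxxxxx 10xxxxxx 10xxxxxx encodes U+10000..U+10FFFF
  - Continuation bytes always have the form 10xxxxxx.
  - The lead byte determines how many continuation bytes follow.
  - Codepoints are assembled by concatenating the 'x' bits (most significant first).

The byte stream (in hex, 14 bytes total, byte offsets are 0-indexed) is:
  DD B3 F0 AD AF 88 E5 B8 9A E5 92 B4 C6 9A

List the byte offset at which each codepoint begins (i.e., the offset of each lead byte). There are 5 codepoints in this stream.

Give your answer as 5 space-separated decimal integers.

Byte[0]=DD: 2-byte lead, need 1 cont bytes. acc=0x1D
Byte[1]=B3: continuation. acc=(acc<<6)|0x33=0x773
Completed: cp=U+0773 (starts at byte 0)
Byte[2]=F0: 4-byte lead, need 3 cont bytes. acc=0x0
Byte[3]=AD: continuation. acc=(acc<<6)|0x2D=0x2D
Byte[4]=AF: continuation. acc=(acc<<6)|0x2F=0xB6F
Byte[5]=88: continuation. acc=(acc<<6)|0x08=0x2DBC8
Completed: cp=U+2DBC8 (starts at byte 2)
Byte[6]=E5: 3-byte lead, need 2 cont bytes. acc=0x5
Byte[7]=B8: continuation. acc=(acc<<6)|0x38=0x178
Byte[8]=9A: continuation. acc=(acc<<6)|0x1A=0x5E1A
Completed: cp=U+5E1A (starts at byte 6)
Byte[9]=E5: 3-byte lead, need 2 cont bytes. acc=0x5
Byte[10]=92: continuation. acc=(acc<<6)|0x12=0x152
Byte[11]=B4: continuation. acc=(acc<<6)|0x34=0x54B4
Completed: cp=U+54B4 (starts at byte 9)
Byte[12]=C6: 2-byte lead, need 1 cont bytes. acc=0x6
Byte[13]=9A: continuation. acc=(acc<<6)|0x1A=0x19A
Completed: cp=U+019A (starts at byte 12)

Answer: 0 2 6 9 12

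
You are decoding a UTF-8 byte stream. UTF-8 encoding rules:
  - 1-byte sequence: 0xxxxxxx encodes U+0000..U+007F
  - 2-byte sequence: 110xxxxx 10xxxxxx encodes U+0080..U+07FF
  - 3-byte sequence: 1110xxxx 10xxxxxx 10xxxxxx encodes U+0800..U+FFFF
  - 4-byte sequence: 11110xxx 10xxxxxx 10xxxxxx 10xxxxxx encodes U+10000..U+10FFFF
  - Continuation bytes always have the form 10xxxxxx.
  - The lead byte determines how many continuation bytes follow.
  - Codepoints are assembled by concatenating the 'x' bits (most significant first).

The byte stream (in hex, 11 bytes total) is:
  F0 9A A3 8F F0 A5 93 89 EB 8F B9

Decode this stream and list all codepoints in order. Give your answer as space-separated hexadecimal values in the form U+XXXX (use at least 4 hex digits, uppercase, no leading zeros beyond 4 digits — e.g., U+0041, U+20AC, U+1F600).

Answer: U+1A8CF U+254C9 U+B3F9

Derivation:
Byte[0]=F0: 4-byte lead, need 3 cont bytes. acc=0x0
Byte[1]=9A: continuation. acc=(acc<<6)|0x1A=0x1A
Byte[2]=A3: continuation. acc=(acc<<6)|0x23=0x6A3
Byte[3]=8F: continuation. acc=(acc<<6)|0x0F=0x1A8CF
Completed: cp=U+1A8CF (starts at byte 0)
Byte[4]=F0: 4-byte lead, need 3 cont bytes. acc=0x0
Byte[5]=A5: continuation. acc=(acc<<6)|0x25=0x25
Byte[6]=93: continuation. acc=(acc<<6)|0x13=0x953
Byte[7]=89: continuation. acc=(acc<<6)|0x09=0x254C9
Completed: cp=U+254C9 (starts at byte 4)
Byte[8]=EB: 3-byte lead, need 2 cont bytes. acc=0xB
Byte[9]=8F: continuation. acc=(acc<<6)|0x0F=0x2CF
Byte[10]=B9: continuation. acc=(acc<<6)|0x39=0xB3F9
Completed: cp=U+B3F9 (starts at byte 8)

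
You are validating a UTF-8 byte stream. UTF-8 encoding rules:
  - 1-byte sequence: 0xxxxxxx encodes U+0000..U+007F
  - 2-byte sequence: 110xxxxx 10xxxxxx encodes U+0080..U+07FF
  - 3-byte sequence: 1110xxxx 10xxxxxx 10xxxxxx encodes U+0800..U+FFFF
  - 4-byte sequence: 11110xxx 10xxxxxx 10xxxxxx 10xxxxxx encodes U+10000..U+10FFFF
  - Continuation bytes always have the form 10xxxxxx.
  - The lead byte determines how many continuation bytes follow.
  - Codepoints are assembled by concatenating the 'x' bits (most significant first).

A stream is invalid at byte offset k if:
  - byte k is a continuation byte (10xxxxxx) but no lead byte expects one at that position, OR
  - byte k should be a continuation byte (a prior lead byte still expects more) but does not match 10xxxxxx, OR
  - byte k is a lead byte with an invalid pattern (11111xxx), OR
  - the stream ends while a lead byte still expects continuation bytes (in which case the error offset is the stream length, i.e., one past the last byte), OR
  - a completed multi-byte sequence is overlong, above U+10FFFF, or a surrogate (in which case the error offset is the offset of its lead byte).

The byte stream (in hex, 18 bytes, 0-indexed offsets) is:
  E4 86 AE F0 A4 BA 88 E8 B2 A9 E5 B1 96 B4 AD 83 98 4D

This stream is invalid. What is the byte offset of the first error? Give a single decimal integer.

Byte[0]=E4: 3-byte lead, need 2 cont bytes. acc=0x4
Byte[1]=86: continuation. acc=(acc<<6)|0x06=0x106
Byte[2]=AE: continuation. acc=(acc<<6)|0x2E=0x41AE
Completed: cp=U+41AE (starts at byte 0)
Byte[3]=F0: 4-byte lead, need 3 cont bytes. acc=0x0
Byte[4]=A4: continuation. acc=(acc<<6)|0x24=0x24
Byte[5]=BA: continuation. acc=(acc<<6)|0x3A=0x93A
Byte[6]=88: continuation. acc=(acc<<6)|0x08=0x24E88
Completed: cp=U+24E88 (starts at byte 3)
Byte[7]=E8: 3-byte lead, need 2 cont bytes. acc=0x8
Byte[8]=B2: continuation. acc=(acc<<6)|0x32=0x232
Byte[9]=A9: continuation. acc=(acc<<6)|0x29=0x8CA9
Completed: cp=U+8CA9 (starts at byte 7)
Byte[10]=E5: 3-byte lead, need 2 cont bytes. acc=0x5
Byte[11]=B1: continuation. acc=(acc<<6)|0x31=0x171
Byte[12]=96: continuation. acc=(acc<<6)|0x16=0x5C56
Completed: cp=U+5C56 (starts at byte 10)
Byte[13]=B4: INVALID lead byte (not 0xxx/110x/1110/11110)

Answer: 13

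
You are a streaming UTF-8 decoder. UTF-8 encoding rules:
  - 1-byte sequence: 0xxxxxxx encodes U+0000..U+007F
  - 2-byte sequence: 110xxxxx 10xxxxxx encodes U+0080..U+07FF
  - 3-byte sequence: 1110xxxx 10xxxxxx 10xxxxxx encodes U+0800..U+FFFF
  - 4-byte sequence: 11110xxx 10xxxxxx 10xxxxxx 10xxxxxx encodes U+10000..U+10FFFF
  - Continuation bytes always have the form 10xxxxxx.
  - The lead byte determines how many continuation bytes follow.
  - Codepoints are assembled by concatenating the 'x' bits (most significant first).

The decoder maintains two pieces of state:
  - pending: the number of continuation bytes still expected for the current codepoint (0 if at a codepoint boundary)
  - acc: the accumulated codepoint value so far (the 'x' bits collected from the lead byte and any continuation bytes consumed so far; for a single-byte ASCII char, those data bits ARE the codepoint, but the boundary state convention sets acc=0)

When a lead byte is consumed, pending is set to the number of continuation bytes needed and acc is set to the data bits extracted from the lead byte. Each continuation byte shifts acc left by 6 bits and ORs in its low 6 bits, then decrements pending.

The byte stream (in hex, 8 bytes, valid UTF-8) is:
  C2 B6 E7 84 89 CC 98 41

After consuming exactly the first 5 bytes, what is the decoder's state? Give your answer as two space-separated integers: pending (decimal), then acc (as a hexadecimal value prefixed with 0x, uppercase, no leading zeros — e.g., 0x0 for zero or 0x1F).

Byte[0]=C2: 2-byte lead. pending=1, acc=0x2
Byte[1]=B6: continuation. acc=(acc<<6)|0x36=0xB6, pending=0
Byte[2]=E7: 3-byte lead. pending=2, acc=0x7
Byte[3]=84: continuation. acc=(acc<<6)|0x04=0x1C4, pending=1
Byte[4]=89: continuation. acc=(acc<<6)|0x09=0x7109, pending=0

Answer: 0 0x7109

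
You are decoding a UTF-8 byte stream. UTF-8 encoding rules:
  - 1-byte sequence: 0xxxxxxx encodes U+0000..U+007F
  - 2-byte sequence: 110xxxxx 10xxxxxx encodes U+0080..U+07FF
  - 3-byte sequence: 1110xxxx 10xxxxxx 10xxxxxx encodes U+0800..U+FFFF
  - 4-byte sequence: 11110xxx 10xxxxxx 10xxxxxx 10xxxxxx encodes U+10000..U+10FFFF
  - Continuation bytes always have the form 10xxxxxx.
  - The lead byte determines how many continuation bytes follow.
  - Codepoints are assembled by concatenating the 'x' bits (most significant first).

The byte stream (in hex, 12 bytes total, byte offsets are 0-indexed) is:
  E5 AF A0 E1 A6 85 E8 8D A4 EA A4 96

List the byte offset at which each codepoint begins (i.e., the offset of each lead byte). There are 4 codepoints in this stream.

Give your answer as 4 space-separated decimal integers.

Answer: 0 3 6 9

Derivation:
Byte[0]=E5: 3-byte lead, need 2 cont bytes. acc=0x5
Byte[1]=AF: continuation. acc=(acc<<6)|0x2F=0x16F
Byte[2]=A0: continuation. acc=(acc<<6)|0x20=0x5BE0
Completed: cp=U+5BE0 (starts at byte 0)
Byte[3]=E1: 3-byte lead, need 2 cont bytes. acc=0x1
Byte[4]=A6: continuation. acc=(acc<<6)|0x26=0x66
Byte[5]=85: continuation. acc=(acc<<6)|0x05=0x1985
Completed: cp=U+1985 (starts at byte 3)
Byte[6]=E8: 3-byte lead, need 2 cont bytes. acc=0x8
Byte[7]=8D: continuation. acc=(acc<<6)|0x0D=0x20D
Byte[8]=A4: continuation. acc=(acc<<6)|0x24=0x8364
Completed: cp=U+8364 (starts at byte 6)
Byte[9]=EA: 3-byte lead, need 2 cont bytes. acc=0xA
Byte[10]=A4: continuation. acc=(acc<<6)|0x24=0x2A4
Byte[11]=96: continuation. acc=(acc<<6)|0x16=0xA916
Completed: cp=U+A916 (starts at byte 9)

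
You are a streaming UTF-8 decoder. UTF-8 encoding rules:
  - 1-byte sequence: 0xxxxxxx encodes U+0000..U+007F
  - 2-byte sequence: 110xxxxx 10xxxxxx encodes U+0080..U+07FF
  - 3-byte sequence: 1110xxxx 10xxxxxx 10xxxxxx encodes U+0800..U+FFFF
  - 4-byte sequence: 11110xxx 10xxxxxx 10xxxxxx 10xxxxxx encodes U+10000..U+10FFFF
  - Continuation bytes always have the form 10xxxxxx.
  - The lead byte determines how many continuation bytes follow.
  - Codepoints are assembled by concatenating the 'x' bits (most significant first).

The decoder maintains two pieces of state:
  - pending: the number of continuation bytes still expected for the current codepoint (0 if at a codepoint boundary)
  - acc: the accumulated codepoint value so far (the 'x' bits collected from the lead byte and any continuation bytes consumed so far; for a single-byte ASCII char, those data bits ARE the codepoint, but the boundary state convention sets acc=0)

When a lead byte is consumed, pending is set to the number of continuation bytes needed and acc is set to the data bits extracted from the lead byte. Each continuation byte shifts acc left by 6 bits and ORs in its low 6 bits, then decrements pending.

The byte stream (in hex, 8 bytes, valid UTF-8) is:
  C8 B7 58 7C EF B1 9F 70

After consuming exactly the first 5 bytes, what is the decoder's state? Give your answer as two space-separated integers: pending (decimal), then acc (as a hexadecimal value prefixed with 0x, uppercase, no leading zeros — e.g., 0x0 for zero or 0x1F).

Answer: 2 0xF

Derivation:
Byte[0]=C8: 2-byte lead. pending=1, acc=0x8
Byte[1]=B7: continuation. acc=(acc<<6)|0x37=0x237, pending=0
Byte[2]=58: 1-byte. pending=0, acc=0x0
Byte[3]=7C: 1-byte. pending=0, acc=0x0
Byte[4]=EF: 3-byte lead. pending=2, acc=0xF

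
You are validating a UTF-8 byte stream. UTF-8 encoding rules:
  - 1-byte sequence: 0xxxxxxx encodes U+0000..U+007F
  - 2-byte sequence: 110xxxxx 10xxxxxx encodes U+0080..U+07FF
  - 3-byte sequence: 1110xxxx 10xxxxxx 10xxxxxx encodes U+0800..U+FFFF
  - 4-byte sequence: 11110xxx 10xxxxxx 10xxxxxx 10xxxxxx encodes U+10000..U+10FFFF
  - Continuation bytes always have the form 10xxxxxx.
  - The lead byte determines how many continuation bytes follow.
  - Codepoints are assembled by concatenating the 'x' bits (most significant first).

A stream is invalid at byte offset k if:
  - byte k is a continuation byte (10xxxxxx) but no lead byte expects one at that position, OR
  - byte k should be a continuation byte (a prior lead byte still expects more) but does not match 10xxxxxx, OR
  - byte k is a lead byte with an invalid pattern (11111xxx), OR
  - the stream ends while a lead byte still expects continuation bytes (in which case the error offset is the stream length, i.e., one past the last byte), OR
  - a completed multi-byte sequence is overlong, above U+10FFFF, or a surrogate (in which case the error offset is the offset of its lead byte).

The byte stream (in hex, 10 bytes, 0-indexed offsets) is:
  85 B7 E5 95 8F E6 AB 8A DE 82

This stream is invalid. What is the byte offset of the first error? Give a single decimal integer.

Byte[0]=85: INVALID lead byte (not 0xxx/110x/1110/11110)

Answer: 0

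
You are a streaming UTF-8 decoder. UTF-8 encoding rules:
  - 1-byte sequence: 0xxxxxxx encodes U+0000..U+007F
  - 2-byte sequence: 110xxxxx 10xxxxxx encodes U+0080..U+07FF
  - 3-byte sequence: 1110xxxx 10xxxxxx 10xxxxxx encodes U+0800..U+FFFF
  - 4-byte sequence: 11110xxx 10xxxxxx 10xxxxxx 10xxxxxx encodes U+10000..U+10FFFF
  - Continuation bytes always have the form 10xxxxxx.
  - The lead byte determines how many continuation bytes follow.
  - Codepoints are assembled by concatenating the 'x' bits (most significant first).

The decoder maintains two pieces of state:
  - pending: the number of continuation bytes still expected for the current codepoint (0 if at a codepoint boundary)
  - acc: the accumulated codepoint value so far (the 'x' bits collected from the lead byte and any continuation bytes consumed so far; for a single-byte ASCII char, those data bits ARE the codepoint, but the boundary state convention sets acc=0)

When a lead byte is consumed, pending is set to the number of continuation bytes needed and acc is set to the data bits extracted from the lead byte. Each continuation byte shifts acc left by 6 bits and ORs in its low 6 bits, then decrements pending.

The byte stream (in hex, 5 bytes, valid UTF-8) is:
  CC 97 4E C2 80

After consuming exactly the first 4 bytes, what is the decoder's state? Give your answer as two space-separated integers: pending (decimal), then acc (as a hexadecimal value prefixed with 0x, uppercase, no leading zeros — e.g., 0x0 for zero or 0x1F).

Byte[0]=CC: 2-byte lead. pending=1, acc=0xC
Byte[1]=97: continuation. acc=(acc<<6)|0x17=0x317, pending=0
Byte[2]=4E: 1-byte. pending=0, acc=0x0
Byte[3]=C2: 2-byte lead. pending=1, acc=0x2

Answer: 1 0x2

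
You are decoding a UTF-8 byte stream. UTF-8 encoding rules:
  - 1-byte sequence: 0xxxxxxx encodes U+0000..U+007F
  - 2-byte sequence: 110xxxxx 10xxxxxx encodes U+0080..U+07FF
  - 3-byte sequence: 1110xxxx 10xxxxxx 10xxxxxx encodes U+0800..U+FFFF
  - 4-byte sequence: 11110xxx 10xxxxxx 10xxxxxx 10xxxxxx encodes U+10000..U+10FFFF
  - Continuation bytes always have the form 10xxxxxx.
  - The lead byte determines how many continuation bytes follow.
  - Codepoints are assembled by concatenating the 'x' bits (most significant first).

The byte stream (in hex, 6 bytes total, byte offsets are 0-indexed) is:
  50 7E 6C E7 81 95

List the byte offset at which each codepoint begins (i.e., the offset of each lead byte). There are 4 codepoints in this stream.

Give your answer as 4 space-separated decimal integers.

Answer: 0 1 2 3

Derivation:
Byte[0]=50: 1-byte ASCII. cp=U+0050
Byte[1]=7E: 1-byte ASCII. cp=U+007E
Byte[2]=6C: 1-byte ASCII. cp=U+006C
Byte[3]=E7: 3-byte lead, need 2 cont bytes. acc=0x7
Byte[4]=81: continuation. acc=(acc<<6)|0x01=0x1C1
Byte[5]=95: continuation. acc=(acc<<6)|0x15=0x7055
Completed: cp=U+7055 (starts at byte 3)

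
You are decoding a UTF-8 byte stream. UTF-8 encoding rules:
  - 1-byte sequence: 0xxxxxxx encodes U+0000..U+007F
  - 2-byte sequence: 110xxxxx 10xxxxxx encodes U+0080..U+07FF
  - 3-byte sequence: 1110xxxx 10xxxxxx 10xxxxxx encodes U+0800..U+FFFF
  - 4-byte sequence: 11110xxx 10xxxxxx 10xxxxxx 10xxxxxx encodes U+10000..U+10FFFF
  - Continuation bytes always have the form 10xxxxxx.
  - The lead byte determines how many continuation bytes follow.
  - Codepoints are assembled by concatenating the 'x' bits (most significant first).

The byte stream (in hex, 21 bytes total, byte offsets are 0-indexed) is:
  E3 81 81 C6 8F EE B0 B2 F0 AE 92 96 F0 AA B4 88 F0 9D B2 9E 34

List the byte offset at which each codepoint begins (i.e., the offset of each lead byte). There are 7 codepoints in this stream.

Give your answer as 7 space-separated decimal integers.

Answer: 0 3 5 8 12 16 20

Derivation:
Byte[0]=E3: 3-byte lead, need 2 cont bytes. acc=0x3
Byte[1]=81: continuation. acc=(acc<<6)|0x01=0xC1
Byte[2]=81: continuation. acc=(acc<<6)|0x01=0x3041
Completed: cp=U+3041 (starts at byte 0)
Byte[3]=C6: 2-byte lead, need 1 cont bytes. acc=0x6
Byte[4]=8F: continuation. acc=(acc<<6)|0x0F=0x18F
Completed: cp=U+018F (starts at byte 3)
Byte[5]=EE: 3-byte lead, need 2 cont bytes. acc=0xE
Byte[6]=B0: continuation. acc=(acc<<6)|0x30=0x3B0
Byte[7]=B2: continuation. acc=(acc<<6)|0x32=0xEC32
Completed: cp=U+EC32 (starts at byte 5)
Byte[8]=F0: 4-byte lead, need 3 cont bytes. acc=0x0
Byte[9]=AE: continuation. acc=(acc<<6)|0x2E=0x2E
Byte[10]=92: continuation. acc=(acc<<6)|0x12=0xB92
Byte[11]=96: continuation. acc=(acc<<6)|0x16=0x2E496
Completed: cp=U+2E496 (starts at byte 8)
Byte[12]=F0: 4-byte lead, need 3 cont bytes. acc=0x0
Byte[13]=AA: continuation. acc=(acc<<6)|0x2A=0x2A
Byte[14]=B4: continuation. acc=(acc<<6)|0x34=0xAB4
Byte[15]=88: continuation. acc=(acc<<6)|0x08=0x2AD08
Completed: cp=U+2AD08 (starts at byte 12)
Byte[16]=F0: 4-byte lead, need 3 cont bytes. acc=0x0
Byte[17]=9D: continuation. acc=(acc<<6)|0x1D=0x1D
Byte[18]=B2: continuation. acc=(acc<<6)|0x32=0x772
Byte[19]=9E: continuation. acc=(acc<<6)|0x1E=0x1DC9E
Completed: cp=U+1DC9E (starts at byte 16)
Byte[20]=34: 1-byte ASCII. cp=U+0034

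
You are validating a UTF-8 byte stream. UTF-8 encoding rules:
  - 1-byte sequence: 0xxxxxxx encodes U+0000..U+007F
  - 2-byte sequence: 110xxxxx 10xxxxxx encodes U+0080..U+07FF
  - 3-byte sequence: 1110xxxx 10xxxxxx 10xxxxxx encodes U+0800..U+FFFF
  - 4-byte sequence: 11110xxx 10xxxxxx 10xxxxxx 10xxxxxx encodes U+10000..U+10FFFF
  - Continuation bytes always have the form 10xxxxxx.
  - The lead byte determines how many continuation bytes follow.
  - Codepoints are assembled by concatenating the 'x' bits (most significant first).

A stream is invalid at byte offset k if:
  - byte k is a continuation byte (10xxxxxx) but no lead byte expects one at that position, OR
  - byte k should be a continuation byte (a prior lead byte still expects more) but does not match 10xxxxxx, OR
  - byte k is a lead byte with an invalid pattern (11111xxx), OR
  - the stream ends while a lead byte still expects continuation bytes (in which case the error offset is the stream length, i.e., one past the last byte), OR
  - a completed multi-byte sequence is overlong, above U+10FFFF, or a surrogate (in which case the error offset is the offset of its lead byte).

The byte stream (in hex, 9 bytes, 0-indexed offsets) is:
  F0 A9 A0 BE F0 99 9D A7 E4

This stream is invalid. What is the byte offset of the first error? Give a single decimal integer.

Answer: 9

Derivation:
Byte[0]=F0: 4-byte lead, need 3 cont bytes. acc=0x0
Byte[1]=A9: continuation. acc=(acc<<6)|0x29=0x29
Byte[2]=A0: continuation. acc=(acc<<6)|0x20=0xA60
Byte[3]=BE: continuation. acc=(acc<<6)|0x3E=0x2983E
Completed: cp=U+2983E (starts at byte 0)
Byte[4]=F0: 4-byte lead, need 3 cont bytes. acc=0x0
Byte[5]=99: continuation. acc=(acc<<6)|0x19=0x19
Byte[6]=9D: continuation. acc=(acc<<6)|0x1D=0x65D
Byte[7]=A7: continuation. acc=(acc<<6)|0x27=0x19767
Completed: cp=U+19767 (starts at byte 4)
Byte[8]=E4: 3-byte lead, need 2 cont bytes. acc=0x4
Byte[9]: stream ended, expected continuation. INVALID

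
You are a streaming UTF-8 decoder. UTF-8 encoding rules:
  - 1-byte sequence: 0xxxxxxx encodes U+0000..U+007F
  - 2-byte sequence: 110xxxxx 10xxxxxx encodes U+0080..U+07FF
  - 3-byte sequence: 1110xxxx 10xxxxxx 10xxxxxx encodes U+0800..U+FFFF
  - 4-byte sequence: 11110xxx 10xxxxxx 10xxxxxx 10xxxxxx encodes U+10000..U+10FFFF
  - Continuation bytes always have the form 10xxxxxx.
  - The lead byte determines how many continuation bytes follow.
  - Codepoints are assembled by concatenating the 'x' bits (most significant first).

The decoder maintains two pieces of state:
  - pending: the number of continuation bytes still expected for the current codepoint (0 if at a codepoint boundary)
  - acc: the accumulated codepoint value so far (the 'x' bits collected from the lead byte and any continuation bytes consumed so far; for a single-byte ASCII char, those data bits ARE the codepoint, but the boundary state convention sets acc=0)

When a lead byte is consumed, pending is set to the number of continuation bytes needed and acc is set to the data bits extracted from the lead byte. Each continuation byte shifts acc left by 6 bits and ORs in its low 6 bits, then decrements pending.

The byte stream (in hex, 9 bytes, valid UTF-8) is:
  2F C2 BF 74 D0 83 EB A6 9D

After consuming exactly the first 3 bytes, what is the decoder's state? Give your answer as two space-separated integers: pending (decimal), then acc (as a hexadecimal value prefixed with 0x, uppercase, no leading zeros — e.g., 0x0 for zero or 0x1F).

Byte[0]=2F: 1-byte. pending=0, acc=0x0
Byte[1]=C2: 2-byte lead. pending=1, acc=0x2
Byte[2]=BF: continuation. acc=(acc<<6)|0x3F=0xBF, pending=0

Answer: 0 0xBF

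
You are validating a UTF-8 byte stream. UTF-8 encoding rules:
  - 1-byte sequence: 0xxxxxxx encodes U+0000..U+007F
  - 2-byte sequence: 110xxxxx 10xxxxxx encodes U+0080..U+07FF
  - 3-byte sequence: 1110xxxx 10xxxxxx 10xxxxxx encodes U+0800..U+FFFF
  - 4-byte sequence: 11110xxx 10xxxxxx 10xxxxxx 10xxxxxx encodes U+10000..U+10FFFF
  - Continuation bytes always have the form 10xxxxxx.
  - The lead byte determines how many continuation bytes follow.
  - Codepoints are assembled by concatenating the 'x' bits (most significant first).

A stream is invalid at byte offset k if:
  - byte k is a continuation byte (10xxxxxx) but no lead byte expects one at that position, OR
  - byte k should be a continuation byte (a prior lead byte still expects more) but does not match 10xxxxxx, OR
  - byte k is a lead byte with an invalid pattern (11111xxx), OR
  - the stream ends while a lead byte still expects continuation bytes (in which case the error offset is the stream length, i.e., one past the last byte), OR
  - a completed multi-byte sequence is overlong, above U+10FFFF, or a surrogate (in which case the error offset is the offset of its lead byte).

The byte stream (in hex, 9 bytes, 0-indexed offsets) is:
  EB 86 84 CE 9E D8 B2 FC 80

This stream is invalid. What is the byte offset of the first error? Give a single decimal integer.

Byte[0]=EB: 3-byte lead, need 2 cont bytes. acc=0xB
Byte[1]=86: continuation. acc=(acc<<6)|0x06=0x2C6
Byte[2]=84: continuation. acc=(acc<<6)|0x04=0xB184
Completed: cp=U+B184 (starts at byte 0)
Byte[3]=CE: 2-byte lead, need 1 cont bytes. acc=0xE
Byte[4]=9E: continuation. acc=(acc<<6)|0x1E=0x39E
Completed: cp=U+039E (starts at byte 3)
Byte[5]=D8: 2-byte lead, need 1 cont bytes. acc=0x18
Byte[6]=B2: continuation. acc=(acc<<6)|0x32=0x632
Completed: cp=U+0632 (starts at byte 5)
Byte[7]=FC: INVALID lead byte (not 0xxx/110x/1110/11110)

Answer: 7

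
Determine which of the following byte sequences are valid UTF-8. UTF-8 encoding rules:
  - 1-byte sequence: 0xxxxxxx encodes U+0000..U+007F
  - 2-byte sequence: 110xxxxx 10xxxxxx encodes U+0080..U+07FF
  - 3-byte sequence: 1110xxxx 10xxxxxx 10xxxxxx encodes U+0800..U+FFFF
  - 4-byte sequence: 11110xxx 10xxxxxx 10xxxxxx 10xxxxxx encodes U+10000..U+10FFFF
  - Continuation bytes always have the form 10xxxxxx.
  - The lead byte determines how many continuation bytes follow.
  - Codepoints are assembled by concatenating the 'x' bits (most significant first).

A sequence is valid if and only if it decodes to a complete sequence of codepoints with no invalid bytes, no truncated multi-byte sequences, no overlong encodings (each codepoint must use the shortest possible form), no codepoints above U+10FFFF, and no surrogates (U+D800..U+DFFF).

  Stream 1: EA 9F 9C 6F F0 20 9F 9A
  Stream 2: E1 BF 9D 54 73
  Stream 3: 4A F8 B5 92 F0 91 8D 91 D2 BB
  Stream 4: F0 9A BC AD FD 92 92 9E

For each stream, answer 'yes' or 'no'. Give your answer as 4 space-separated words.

Stream 1: error at byte offset 5. INVALID
Stream 2: decodes cleanly. VALID
Stream 3: error at byte offset 1. INVALID
Stream 4: error at byte offset 4. INVALID

Answer: no yes no no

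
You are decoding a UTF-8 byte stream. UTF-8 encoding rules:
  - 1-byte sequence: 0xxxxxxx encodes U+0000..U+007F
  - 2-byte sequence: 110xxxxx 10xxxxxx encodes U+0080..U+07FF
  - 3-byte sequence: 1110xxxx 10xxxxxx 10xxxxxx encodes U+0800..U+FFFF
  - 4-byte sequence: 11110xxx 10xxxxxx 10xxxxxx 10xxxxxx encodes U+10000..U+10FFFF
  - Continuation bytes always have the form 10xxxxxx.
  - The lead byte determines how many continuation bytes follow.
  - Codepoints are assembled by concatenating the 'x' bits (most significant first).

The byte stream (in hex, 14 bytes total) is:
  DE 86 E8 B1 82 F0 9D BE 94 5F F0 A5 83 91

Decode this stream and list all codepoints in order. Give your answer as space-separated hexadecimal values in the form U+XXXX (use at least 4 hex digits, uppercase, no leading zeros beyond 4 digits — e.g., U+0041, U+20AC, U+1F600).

Byte[0]=DE: 2-byte lead, need 1 cont bytes. acc=0x1E
Byte[1]=86: continuation. acc=(acc<<6)|0x06=0x786
Completed: cp=U+0786 (starts at byte 0)
Byte[2]=E8: 3-byte lead, need 2 cont bytes. acc=0x8
Byte[3]=B1: continuation. acc=(acc<<6)|0x31=0x231
Byte[4]=82: continuation. acc=(acc<<6)|0x02=0x8C42
Completed: cp=U+8C42 (starts at byte 2)
Byte[5]=F0: 4-byte lead, need 3 cont bytes. acc=0x0
Byte[6]=9D: continuation. acc=(acc<<6)|0x1D=0x1D
Byte[7]=BE: continuation. acc=(acc<<6)|0x3E=0x77E
Byte[8]=94: continuation. acc=(acc<<6)|0x14=0x1DF94
Completed: cp=U+1DF94 (starts at byte 5)
Byte[9]=5F: 1-byte ASCII. cp=U+005F
Byte[10]=F0: 4-byte lead, need 3 cont bytes. acc=0x0
Byte[11]=A5: continuation. acc=(acc<<6)|0x25=0x25
Byte[12]=83: continuation. acc=(acc<<6)|0x03=0x943
Byte[13]=91: continuation. acc=(acc<<6)|0x11=0x250D1
Completed: cp=U+250D1 (starts at byte 10)

Answer: U+0786 U+8C42 U+1DF94 U+005F U+250D1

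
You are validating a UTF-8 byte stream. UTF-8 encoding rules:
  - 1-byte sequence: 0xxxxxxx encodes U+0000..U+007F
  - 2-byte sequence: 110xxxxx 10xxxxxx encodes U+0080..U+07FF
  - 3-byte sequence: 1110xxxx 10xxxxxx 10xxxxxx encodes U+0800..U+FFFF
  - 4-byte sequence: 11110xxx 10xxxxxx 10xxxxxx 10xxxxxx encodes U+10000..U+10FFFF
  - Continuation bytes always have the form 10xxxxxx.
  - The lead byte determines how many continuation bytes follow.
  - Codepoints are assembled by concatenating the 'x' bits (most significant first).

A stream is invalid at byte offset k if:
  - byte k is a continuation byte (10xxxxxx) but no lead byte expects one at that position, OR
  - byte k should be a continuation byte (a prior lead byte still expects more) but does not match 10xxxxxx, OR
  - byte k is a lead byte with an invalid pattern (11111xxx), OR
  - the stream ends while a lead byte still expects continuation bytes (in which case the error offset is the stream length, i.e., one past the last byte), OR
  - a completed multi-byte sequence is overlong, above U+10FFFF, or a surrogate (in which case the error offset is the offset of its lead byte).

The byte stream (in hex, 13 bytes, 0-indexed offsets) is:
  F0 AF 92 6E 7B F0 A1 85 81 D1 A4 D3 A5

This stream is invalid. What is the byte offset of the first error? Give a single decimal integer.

Answer: 3

Derivation:
Byte[0]=F0: 4-byte lead, need 3 cont bytes. acc=0x0
Byte[1]=AF: continuation. acc=(acc<<6)|0x2F=0x2F
Byte[2]=92: continuation. acc=(acc<<6)|0x12=0xBD2
Byte[3]=6E: expected 10xxxxxx continuation. INVALID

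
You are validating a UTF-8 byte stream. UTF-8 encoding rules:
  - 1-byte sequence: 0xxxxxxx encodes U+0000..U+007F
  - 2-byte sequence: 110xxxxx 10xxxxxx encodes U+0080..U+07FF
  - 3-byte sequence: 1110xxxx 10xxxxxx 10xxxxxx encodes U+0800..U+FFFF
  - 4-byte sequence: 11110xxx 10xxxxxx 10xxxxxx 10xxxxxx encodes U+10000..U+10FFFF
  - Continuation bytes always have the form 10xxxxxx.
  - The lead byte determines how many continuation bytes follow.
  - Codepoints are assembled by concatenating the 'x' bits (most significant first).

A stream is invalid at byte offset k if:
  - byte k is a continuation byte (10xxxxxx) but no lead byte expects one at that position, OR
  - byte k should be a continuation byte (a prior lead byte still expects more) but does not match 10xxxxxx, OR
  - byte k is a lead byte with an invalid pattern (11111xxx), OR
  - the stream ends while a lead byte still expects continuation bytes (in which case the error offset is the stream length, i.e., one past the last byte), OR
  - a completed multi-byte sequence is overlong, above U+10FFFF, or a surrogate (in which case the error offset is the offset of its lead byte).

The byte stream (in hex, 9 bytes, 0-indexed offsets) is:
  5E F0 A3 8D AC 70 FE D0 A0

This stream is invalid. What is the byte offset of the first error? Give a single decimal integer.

Answer: 6

Derivation:
Byte[0]=5E: 1-byte ASCII. cp=U+005E
Byte[1]=F0: 4-byte lead, need 3 cont bytes. acc=0x0
Byte[2]=A3: continuation. acc=(acc<<6)|0x23=0x23
Byte[3]=8D: continuation. acc=(acc<<6)|0x0D=0x8CD
Byte[4]=AC: continuation. acc=(acc<<6)|0x2C=0x2336C
Completed: cp=U+2336C (starts at byte 1)
Byte[5]=70: 1-byte ASCII. cp=U+0070
Byte[6]=FE: INVALID lead byte (not 0xxx/110x/1110/11110)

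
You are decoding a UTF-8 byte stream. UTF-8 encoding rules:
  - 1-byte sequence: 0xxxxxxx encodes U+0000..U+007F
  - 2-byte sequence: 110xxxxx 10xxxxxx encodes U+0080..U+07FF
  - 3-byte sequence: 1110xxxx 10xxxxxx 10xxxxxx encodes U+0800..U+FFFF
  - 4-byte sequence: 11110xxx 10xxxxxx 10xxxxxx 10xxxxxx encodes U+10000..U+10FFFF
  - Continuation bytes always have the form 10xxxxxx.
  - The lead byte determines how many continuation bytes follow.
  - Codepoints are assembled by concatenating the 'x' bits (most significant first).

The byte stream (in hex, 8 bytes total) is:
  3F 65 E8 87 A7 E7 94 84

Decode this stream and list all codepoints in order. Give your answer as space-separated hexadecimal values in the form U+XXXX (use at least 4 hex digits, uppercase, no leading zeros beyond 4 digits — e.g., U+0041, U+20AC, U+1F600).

Byte[0]=3F: 1-byte ASCII. cp=U+003F
Byte[1]=65: 1-byte ASCII. cp=U+0065
Byte[2]=E8: 3-byte lead, need 2 cont bytes. acc=0x8
Byte[3]=87: continuation. acc=(acc<<6)|0x07=0x207
Byte[4]=A7: continuation. acc=(acc<<6)|0x27=0x81E7
Completed: cp=U+81E7 (starts at byte 2)
Byte[5]=E7: 3-byte lead, need 2 cont bytes. acc=0x7
Byte[6]=94: continuation. acc=(acc<<6)|0x14=0x1D4
Byte[7]=84: continuation. acc=(acc<<6)|0x04=0x7504
Completed: cp=U+7504 (starts at byte 5)

Answer: U+003F U+0065 U+81E7 U+7504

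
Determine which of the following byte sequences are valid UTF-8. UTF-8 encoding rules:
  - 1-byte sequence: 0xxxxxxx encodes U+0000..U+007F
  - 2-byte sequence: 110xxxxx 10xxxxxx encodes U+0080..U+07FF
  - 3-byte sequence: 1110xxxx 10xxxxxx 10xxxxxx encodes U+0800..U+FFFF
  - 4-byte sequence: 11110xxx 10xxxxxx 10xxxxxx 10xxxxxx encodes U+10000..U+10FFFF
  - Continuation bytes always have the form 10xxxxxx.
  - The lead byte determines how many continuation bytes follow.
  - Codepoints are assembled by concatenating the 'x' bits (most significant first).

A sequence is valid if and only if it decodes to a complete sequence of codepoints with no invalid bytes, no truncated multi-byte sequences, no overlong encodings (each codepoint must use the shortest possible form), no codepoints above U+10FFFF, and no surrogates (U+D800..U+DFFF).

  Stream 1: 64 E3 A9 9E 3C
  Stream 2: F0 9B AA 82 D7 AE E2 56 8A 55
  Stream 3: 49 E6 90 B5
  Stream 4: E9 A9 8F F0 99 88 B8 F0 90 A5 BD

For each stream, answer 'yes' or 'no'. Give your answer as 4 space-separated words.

Answer: yes no yes yes

Derivation:
Stream 1: decodes cleanly. VALID
Stream 2: error at byte offset 7. INVALID
Stream 3: decodes cleanly. VALID
Stream 4: decodes cleanly. VALID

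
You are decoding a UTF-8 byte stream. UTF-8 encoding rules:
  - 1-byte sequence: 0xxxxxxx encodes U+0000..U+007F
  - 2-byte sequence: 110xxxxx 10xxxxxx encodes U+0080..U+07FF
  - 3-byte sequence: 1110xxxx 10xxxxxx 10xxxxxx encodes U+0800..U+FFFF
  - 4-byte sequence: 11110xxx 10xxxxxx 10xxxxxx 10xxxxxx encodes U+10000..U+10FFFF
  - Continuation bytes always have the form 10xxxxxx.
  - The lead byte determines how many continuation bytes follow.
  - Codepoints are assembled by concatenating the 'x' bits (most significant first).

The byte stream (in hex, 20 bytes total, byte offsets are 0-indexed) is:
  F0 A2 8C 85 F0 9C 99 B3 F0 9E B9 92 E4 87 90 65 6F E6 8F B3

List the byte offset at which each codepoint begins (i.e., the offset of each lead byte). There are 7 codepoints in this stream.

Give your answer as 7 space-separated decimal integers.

Answer: 0 4 8 12 15 16 17

Derivation:
Byte[0]=F0: 4-byte lead, need 3 cont bytes. acc=0x0
Byte[1]=A2: continuation. acc=(acc<<6)|0x22=0x22
Byte[2]=8C: continuation. acc=(acc<<6)|0x0C=0x88C
Byte[3]=85: continuation. acc=(acc<<6)|0x05=0x22305
Completed: cp=U+22305 (starts at byte 0)
Byte[4]=F0: 4-byte lead, need 3 cont bytes. acc=0x0
Byte[5]=9C: continuation. acc=(acc<<6)|0x1C=0x1C
Byte[6]=99: continuation. acc=(acc<<6)|0x19=0x719
Byte[7]=B3: continuation. acc=(acc<<6)|0x33=0x1C673
Completed: cp=U+1C673 (starts at byte 4)
Byte[8]=F0: 4-byte lead, need 3 cont bytes. acc=0x0
Byte[9]=9E: continuation. acc=(acc<<6)|0x1E=0x1E
Byte[10]=B9: continuation. acc=(acc<<6)|0x39=0x7B9
Byte[11]=92: continuation. acc=(acc<<6)|0x12=0x1EE52
Completed: cp=U+1EE52 (starts at byte 8)
Byte[12]=E4: 3-byte lead, need 2 cont bytes. acc=0x4
Byte[13]=87: continuation. acc=(acc<<6)|0x07=0x107
Byte[14]=90: continuation. acc=(acc<<6)|0x10=0x41D0
Completed: cp=U+41D0 (starts at byte 12)
Byte[15]=65: 1-byte ASCII. cp=U+0065
Byte[16]=6F: 1-byte ASCII. cp=U+006F
Byte[17]=E6: 3-byte lead, need 2 cont bytes. acc=0x6
Byte[18]=8F: continuation. acc=(acc<<6)|0x0F=0x18F
Byte[19]=B3: continuation. acc=(acc<<6)|0x33=0x63F3
Completed: cp=U+63F3 (starts at byte 17)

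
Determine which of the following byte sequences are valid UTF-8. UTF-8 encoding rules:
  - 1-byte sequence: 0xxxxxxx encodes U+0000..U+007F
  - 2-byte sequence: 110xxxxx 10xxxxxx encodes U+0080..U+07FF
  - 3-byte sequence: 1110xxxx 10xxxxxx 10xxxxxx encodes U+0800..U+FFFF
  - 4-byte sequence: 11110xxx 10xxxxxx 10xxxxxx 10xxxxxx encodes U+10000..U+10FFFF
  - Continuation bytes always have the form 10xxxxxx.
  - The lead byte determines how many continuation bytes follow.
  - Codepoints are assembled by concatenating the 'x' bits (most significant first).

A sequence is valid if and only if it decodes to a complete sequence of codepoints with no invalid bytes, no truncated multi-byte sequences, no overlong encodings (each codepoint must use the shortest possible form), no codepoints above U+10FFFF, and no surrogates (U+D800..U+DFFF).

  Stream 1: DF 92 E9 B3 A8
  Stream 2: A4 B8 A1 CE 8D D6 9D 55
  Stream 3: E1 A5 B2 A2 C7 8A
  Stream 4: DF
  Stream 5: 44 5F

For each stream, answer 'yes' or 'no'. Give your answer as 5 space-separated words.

Stream 1: decodes cleanly. VALID
Stream 2: error at byte offset 0. INVALID
Stream 3: error at byte offset 3. INVALID
Stream 4: error at byte offset 1. INVALID
Stream 5: decodes cleanly. VALID

Answer: yes no no no yes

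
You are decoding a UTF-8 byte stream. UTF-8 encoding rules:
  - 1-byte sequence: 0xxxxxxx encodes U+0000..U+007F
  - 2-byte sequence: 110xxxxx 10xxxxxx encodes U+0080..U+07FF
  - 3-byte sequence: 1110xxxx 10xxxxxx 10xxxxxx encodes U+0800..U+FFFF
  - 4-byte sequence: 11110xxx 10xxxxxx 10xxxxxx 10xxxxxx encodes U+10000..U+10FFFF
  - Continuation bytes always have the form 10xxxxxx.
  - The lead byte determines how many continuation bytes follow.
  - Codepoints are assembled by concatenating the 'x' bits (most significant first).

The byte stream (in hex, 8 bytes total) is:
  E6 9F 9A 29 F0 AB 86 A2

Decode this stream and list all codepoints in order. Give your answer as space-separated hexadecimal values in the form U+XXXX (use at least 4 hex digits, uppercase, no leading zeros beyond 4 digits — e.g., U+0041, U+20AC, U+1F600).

Byte[0]=E6: 3-byte lead, need 2 cont bytes. acc=0x6
Byte[1]=9F: continuation. acc=(acc<<6)|0x1F=0x19F
Byte[2]=9A: continuation. acc=(acc<<6)|0x1A=0x67DA
Completed: cp=U+67DA (starts at byte 0)
Byte[3]=29: 1-byte ASCII. cp=U+0029
Byte[4]=F0: 4-byte lead, need 3 cont bytes. acc=0x0
Byte[5]=AB: continuation. acc=(acc<<6)|0x2B=0x2B
Byte[6]=86: continuation. acc=(acc<<6)|0x06=0xAC6
Byte[7]=A2: continuation. acc=(acc<<6)|0x22=0x2B1A2
Completed: cp=U+2B1A2 (starts at byte 4)

Answer: U+67DA U+0029 U+2B1A2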